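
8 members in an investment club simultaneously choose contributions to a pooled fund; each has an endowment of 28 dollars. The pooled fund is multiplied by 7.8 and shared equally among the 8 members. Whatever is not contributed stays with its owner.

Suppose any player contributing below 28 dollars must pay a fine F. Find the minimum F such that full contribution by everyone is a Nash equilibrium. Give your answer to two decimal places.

Given the others contribute fully, the best deviation is to contribute 0 (any partial contribution still incurs the fine and gives up units whose private return 0.9750 is below 1).
Deviating from 28 to 0 saves 28 dollars but forfeits the deviator's share of the drop in the pooled fund: 7.8/8 × 28 = 27.30.
So the deviation gain is 28 − 27.30 = 0.70, and the fine must be at least 0.70 dollars to wipe it out.

0.70 dollars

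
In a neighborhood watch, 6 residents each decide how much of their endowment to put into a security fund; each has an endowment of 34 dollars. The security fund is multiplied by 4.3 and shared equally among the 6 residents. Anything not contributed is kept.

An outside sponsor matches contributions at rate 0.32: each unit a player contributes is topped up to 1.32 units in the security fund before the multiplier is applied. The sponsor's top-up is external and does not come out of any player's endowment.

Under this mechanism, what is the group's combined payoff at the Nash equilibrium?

204.00 dollars

With the mechanism, a contributed unit returns 4.3 × 1.32 / 6 = 0.9460 per unit of net cost — still below 1 — so contributing 0 remains dominant for every player.
At the Nash equilibrium no one contributes; group total payoff = 6 × 34 = 204.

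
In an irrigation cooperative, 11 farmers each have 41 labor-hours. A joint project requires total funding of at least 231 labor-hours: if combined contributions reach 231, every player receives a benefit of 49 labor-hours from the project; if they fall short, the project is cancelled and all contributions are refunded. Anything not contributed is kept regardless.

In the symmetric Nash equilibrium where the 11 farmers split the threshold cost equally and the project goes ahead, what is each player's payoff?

69 labor-hours

Equal share of the threshold: 231/11 = 21.
At this profile no one gains by cutting their contribution: any cut drops the total below 231, the project is cancelled, contributions are refunded, and the deviator ends with 41, which is less than 41 − 21 + 49 = 69. Contributing more than 21 just wastes the excess. So contributing exactly 21 is a best response.
Each player's payoff: 41 − 21 + 49 = 69.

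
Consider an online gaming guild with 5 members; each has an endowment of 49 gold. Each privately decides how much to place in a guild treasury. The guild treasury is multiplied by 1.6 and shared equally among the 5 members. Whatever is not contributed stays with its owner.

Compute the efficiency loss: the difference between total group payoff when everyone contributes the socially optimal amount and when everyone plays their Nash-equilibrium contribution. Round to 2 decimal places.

147.00 gold

Each contributed unit returns 1.6/5 = 0.3200 to its contributor — below 1 — so contributing 0 is dominant for every player. At the Nash equilibrium everyone keeps their 49, and the group total is 5 × 49 = 245.
Each contributed unit returns 1.600 to the group as a whole (0.3200 to each of 5 players), which exceeds 1, so the social optimum is full contribution: group total = 1.600 × 245 = 392.00.
Efficiency loss = 392.00 − 245 = 147.00.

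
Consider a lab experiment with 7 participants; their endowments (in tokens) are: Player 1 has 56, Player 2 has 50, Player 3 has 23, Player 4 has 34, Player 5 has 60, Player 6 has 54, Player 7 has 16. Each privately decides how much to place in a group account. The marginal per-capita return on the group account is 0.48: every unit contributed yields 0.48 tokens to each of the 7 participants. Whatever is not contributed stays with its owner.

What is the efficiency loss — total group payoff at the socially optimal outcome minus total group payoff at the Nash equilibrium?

The private return per contributed unit is 0.48 < 1 for everyone, so the Nash equilibrium is zero contribution and the group total is Σ E_j = 56 + 50 + 23 + 34 + 60 + 54 + 16 = 293.
Each contributed unit returns 3.360 to the group, so the social optimum is full contribution by everyone: group total = 3.360 × 293 = 984.48.
Efficiency loss = (3.360 − 1) × 293 = 691.48.

691.48 tokens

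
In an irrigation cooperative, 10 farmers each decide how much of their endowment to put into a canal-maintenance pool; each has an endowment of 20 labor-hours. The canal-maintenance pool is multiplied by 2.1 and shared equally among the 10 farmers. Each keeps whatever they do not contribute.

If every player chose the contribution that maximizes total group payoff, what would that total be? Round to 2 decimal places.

420.00 labor-hours

Each contributed unit returns 2.100 to the group as a whole (0.2100 to each of 10 players), which exceeds 1, so the social optimum is full contribution: group total = 2.100 × 200 = 420.00.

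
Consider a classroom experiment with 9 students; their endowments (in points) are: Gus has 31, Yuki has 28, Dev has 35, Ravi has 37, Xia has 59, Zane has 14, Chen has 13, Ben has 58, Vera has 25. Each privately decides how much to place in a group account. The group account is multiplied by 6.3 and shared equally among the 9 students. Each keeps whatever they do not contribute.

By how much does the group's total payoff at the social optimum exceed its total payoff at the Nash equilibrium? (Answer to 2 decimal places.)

1590.00 points

The private return per contributed unit is 6.3/9 = 0.7000 < 1 for every player regardless of endowment, so the Nash equilibrium is zero contribution and the group total is Σ E_j = 31 + 28 + 35 + 37 + 59 + 14 + 13 + 58 + 25 = 300.
Each contributed unit returns 6.300 to the group, so the social optimum is full contribution by everyone: group total = 6.300 × 300 = 1890.00.
Efficiency loss = (6.300 − 1) × 300 = 1590.00.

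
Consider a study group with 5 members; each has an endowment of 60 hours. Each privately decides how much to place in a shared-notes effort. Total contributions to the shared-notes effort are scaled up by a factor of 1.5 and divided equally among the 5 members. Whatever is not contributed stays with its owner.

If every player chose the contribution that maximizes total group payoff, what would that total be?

Each contributed unit returns 1.500 to the group as a whole (0.3000 to each of 5 players), which exceeds 1, so the social optimum is full contribution: group total = 1.500 × 300 = 450.00.

450.00 hours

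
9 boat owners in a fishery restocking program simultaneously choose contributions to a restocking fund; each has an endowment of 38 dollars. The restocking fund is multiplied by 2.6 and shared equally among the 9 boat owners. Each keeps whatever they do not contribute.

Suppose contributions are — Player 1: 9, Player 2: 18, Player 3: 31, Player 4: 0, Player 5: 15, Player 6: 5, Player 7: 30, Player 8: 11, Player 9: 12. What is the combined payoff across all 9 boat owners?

Total contributed: 9 + 18 + 31 + 0 + 15 + 5 + 30 + 11 + 12 = 131; total kept: 9 × 38 − 131 = 211.
The restocking fund pays out 2.6 × 131 = 340.60 in aggregate.
Group total = 211 + 340.60 = 551.60.

551.60 dollars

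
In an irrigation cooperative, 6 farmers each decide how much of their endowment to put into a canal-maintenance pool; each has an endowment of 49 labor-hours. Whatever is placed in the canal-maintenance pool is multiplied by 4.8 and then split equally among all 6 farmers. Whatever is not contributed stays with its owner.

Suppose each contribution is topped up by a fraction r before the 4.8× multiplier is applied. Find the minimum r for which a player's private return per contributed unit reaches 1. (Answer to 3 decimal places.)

With matching at rate r, one contributed unit becomes (1 + r) in the canal-maintenance pool and returns 4.8 × (1 + r) / 6 to the contributor.
Setting this equal to 1: 1 + r = 6/4.8 = 1.2500.
So the minimum matching rate is r = 1.2500 − 1 = 0.250.

0.250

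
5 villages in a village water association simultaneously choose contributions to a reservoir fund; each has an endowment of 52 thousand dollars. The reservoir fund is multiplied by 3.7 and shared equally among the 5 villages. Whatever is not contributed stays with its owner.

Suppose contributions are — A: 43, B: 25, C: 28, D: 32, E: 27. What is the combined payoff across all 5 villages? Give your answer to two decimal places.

678.50 thousand dollars

Total contributed: 43 + 25 + 28 + 32 + 27 = 155; total kept: 5 × 52 − 155 = 105.
The reservoir fund pays out 3.7 × 155 = 573.50 in aggregate.
Group total = 105 + 573.50 = 678.50.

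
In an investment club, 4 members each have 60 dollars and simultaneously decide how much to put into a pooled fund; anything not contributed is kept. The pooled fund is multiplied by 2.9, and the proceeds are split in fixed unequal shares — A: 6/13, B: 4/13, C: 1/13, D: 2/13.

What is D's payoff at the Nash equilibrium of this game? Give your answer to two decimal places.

Each unit j contributes comes back to j as 2.9 × (j's share), so j prefers to contribute only if that share exceeds 1/2.9 = 0.3448; otherwise keeping the unit dominates.
The only share above 0.3448 is A's 6/13, contributing 60; the remaining 3 contribute 0. Total contributed: 60.
D keeps 60 and receives 2.9 × 60 × 2/13 = 26.77 from the pooled fund, for a payoff of 86.77.

86.77 dollars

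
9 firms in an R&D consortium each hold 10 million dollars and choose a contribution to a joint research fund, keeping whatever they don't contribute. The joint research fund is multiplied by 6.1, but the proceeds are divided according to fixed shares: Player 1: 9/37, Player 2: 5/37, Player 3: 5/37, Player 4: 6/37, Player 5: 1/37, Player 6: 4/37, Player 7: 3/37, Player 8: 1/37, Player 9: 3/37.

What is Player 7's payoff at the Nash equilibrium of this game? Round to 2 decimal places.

14.95 million dollars

Player j's private return per contributed unit is 6.1 × (j's share). Contributing is weakly dominant for j when that share is at least 1/6.1 = 0.1639, and contributing 0 is dominant otherwise.
Only Player 1 (9/37) clears that bar, contributing 10; the remaining 8 contribute 0. Total contributed: 10.
Player 7 keeps 10 and receives 6.1 × 10 × 3/37 = 4.95 from the joint research fund, for a payoff of 14.95.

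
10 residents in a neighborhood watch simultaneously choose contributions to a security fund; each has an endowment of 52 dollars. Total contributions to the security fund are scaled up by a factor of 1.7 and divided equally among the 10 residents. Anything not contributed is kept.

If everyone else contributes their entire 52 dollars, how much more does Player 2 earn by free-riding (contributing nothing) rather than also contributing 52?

Switching from a contribution of 52 to 0 lets Player 2 keep an extra 52 dollars, but lowers the security fund by 52, which costs Player 2 their own share of that drop: 1.7/10 × 52 = 8.84.
Net gain = 52 − 8.84 = 43.16. The private return per contributed unit (0.1700) is below 1, so free-riding is indeed the best response regardless of what the others do.

43.16 dollars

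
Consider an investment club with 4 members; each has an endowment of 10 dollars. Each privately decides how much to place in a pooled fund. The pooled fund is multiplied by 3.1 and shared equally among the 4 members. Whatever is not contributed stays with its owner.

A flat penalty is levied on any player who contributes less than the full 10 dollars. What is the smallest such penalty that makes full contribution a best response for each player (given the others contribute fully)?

Given the others contribute fully, the best deviation is to contribute 0 (any partial contribution still incurs the fine and gives up units whose private return 0.7750 is below 1).
Deviating from 10 to 0 saves 10 dollars but forfeits the deviator's share of the drop in the pooled fund: 3.1/4 × 10 = 7.75.
So the deviation gain is 10 − 7.75 = 2.25, and the fine must be at least 2.25 dollars to wipe it out.

2.25 dollars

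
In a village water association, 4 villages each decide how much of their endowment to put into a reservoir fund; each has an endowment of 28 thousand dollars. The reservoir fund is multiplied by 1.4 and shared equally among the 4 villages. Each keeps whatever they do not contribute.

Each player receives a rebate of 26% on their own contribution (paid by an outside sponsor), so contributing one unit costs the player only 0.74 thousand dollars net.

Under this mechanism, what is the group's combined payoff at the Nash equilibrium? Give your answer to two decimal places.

112.00 thousand dollars

With the mechanism, a contributed unit returns (1.4/4) / 0.74 = 0.4730 per unit of net cost — still below 1 — so contributing 0 remains dominant for every player.
At the Nash equilibrium no one contributes; group total payoff = 4 × 28 = 112.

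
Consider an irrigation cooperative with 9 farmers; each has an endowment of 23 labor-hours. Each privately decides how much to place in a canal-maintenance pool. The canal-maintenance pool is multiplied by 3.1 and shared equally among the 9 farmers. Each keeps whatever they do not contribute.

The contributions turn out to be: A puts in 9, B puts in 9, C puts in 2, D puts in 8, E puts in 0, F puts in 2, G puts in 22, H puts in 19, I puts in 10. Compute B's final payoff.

Total contributed: 9 + 9 + 2 + 8 + 0 + 2 + 22 + 19 + 10 = 81.
Each receives 3.1 × 81 / 9 = 27.90 from the canal-maintenance pool.
B keeps 23 − 9 = 14, so B's payoff is 14 + 27.90 = 41.90.

41.90 labor-hours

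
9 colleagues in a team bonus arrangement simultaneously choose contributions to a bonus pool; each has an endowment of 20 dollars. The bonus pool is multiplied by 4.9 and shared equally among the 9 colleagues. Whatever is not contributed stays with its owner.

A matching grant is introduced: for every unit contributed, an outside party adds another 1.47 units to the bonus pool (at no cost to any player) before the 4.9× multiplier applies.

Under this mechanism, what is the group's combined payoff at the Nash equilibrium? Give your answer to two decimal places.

The effective private return per unit is now 4.9 × 2.47 / 9 = 1.3448 > 1, so every player's dominant strategy flips to full contribution.
So the Nash equilibrium is full contribution by all 9; the group earns 4.9 × 2.47 × 180 = 2178.54.

2178.54 dollars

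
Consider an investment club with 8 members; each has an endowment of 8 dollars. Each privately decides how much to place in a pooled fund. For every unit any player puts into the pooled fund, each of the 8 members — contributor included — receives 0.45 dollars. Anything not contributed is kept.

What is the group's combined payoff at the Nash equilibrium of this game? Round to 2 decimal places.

The private return per contributed unit is 0.45 < 1, so contributing 0 is dominant for every player. At the Nash equilibrium everyone keeps their 8, and the group total is 8 × 8 = 64.

64.00 dollars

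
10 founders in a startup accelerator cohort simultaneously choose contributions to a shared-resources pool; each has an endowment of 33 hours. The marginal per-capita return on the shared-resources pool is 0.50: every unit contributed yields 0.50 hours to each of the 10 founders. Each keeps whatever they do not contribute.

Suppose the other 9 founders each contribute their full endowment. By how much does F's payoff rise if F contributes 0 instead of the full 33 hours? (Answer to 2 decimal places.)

16.50 hours

Switching from a contribution of 33 to 0 lets F keep an extra 33 hours, but lowers the shared-resources pool by 33, which costs F their own share of that drop: 0.50 × 33 = 16.50.
Net gain = 33 − 16.50 = 16.50. The private return per contributed unit (0.50) is below 1, so free-riding is indeed the best response regardless of what the others do.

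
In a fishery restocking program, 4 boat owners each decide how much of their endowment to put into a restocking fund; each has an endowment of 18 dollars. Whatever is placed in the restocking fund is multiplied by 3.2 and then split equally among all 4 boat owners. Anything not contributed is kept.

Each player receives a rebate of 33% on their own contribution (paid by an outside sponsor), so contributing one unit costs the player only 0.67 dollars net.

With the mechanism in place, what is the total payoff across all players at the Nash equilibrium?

254.16 dollars

The effective private return per unit is now (3.2/4) / 0.67 = 1.1940 > 1, so every player's dominant strategy flips to full contribution.
At the Nash equilibrium everyone contributes 18. Group total payoff = 4 × (18 × 0.33 + 3.2 × 18) = 254.16.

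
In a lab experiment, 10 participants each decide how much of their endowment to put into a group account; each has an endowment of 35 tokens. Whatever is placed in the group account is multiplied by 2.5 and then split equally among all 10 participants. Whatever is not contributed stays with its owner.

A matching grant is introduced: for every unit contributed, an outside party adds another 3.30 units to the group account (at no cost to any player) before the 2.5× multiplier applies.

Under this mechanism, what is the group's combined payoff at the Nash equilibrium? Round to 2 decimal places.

3762.50 tokens

Under the mechanism each unit contributed yields 2.5 × 4.30 / 10 = 1.0750 back to its contributor per unit of net cost, which exceeds 1, making full contribution the dominant choice for everyone.
So the Nash equilibrium is full contribution by all 10; the group earns 2.5 × 4.30 × 350 = 3762.50.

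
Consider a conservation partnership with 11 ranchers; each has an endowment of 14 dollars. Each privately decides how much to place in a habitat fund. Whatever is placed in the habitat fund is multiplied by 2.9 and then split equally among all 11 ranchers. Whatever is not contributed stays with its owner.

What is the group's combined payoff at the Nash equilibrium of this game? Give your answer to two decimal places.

Each contributed unit returns 2.9/11 = 0.2636 to its contributor — below 1 — so contributing 0 is dominant for every player. At the Nash equilibrium everyone keeps their 14, and the group total is 11 × 14 = 154.

154.00 dollars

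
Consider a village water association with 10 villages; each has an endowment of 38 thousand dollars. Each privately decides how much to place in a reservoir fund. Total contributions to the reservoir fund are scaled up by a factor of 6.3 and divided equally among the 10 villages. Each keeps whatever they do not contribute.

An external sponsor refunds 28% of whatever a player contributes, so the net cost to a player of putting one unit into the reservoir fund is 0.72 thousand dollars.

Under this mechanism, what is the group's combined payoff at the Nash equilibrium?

The effective private return is (6.3/10) / 0.72 = 0.8750, which is still under 1, so the mechanism doesn't change anyone's dominant strategy: zero contribution.
Everyone keeps their endowment and the group total is 10 × 38 = 380.

380.00 thousand dollars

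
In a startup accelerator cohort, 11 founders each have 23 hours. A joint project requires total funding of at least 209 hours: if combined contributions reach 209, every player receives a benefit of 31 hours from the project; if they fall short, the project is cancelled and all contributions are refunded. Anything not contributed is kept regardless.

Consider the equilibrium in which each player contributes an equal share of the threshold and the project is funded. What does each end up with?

Equal share of the threshold: 209/11 = 19.
At this profile no one gains by cutting their contribution: any cut drops the total below 209, the project is cancelled, contributions are refunded, and the deviator ends with 23, which is less than 23 − 19 + 31 = 35. Contributing more than 19 just wastes the excess. So contributing exactly 19 is a best response.
Each player's payoff: 23 − 19 + 31 = 35.

35 hours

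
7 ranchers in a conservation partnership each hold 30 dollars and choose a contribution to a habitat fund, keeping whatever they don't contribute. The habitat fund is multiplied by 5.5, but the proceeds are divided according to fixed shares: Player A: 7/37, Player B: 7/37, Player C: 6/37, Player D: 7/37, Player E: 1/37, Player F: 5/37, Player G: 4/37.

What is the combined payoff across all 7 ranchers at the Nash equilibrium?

A player with share s gets back 5.5·s per unit contributed, so full contribution is dominant for anyone with s > 1/5.5 = 0.1818 and zero contribution is dominant for anyone below.
Player A, Player B and Player D are above the threshold, contributing 30 each; the remaining 4 contribute 0. Total contributed: 90.
The habitat fund pays out 5.5 × 90 = 495.00 in total (split across the unequal shares, but the aggregate is all that matters for the group sum).
The 4 free-riders keep 30 each, adding 120. Group total = 120 + 495.00 = 615.00.

615.00 dollars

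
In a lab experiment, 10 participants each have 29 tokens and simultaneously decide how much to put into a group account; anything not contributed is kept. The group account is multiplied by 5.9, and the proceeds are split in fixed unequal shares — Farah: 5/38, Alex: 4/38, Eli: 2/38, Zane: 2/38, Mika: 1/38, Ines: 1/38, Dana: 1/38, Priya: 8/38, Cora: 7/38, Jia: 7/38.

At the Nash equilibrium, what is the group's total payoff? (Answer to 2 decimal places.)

716.30 tokens

A player with share s gets back 5.9·s per unit contributed, so full contribution is dominant for anyone with s > 1/5.9 = 0.1695 and zero contribution is dominant for anyone below.
The shares above 0.1695 belong to Priya, Cora and Jia, contributing 29 each; the remaining 7 contribute 0. Total contributed: 87.
The group account pays out 5.9 × 87 = 513.30 in total (split across the unequal shares, but the aggregate is all that matters for the group sum).
The 7 free-riders keep 29 each, adding 203. Group total = 203 + 513.30 = 716.30.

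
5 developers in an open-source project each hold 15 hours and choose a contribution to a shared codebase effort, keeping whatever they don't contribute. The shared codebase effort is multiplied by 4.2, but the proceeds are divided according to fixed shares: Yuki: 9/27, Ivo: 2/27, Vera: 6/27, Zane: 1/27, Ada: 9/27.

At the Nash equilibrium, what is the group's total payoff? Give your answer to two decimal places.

For player j, contributing a unit is worthwhile iff 4.2 × (j's share) ≥ 1, i.e. iff j's share is at least 0.2381.
The shares above 0.2381 belong to Yuki and Ada, contributing 15 each; the remaining 3 contribute 0. Total contributed: 30.
The shared codebase effort pays out 4.2 × 30 = 126.00 in total (split across the unequal shares, but the aggregate is all that matters for the group sum).
The 3 free-riders keep 15 each, adding 45. Group total = 45 + 126.00 = 171.00.

171.00 hours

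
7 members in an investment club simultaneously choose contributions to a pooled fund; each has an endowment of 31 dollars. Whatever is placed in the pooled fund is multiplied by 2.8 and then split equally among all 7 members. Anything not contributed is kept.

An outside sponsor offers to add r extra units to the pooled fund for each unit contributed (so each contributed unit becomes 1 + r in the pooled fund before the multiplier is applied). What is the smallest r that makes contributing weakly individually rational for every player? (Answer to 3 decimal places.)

1.500

With matching at rate r, one contributed unit becomes (1 + r) in the pooled fund and returns 2.8 × (1 + r) / 7 to the contributor.
Setting this equal to 1: 1 + r = 7/2.8 = 2.5000.
So the minimum matching rate is r = 2.5000 − 1 = 1.500.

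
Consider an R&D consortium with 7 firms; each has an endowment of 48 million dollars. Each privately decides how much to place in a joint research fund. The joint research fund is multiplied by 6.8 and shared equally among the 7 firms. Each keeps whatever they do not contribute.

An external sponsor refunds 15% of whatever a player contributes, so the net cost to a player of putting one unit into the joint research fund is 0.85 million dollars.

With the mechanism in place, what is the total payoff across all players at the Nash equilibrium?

2335.20 million dollars

The effective private return per unit is now (6.8/7) / 0.85 = 1.1429 > 1, so every player's dominant strategy flips to full contribution.
At the Nash equilibrium everyone contributes 48. Group total payoff = 7 × (48 × 0.15 + 6.8 × 48) = 2335.20.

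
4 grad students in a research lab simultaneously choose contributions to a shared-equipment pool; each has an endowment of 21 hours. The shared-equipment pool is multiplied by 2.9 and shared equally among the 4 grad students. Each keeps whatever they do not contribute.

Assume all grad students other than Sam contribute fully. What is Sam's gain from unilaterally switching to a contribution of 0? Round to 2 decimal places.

Switching from a contribution of 21 to 0 lets Sam keep an extra 21 hours, but lowers the shared-equipment pool by 21, which costs Sam their own share of that drop: 2.9/4 × 21 = 15.22.
Net gain = 21 − 15.22 = 5.78. The private return per contributed unit (0.7250) is below 1, so free-riding is indeed the best response regardless of what the others do.

5.78 hours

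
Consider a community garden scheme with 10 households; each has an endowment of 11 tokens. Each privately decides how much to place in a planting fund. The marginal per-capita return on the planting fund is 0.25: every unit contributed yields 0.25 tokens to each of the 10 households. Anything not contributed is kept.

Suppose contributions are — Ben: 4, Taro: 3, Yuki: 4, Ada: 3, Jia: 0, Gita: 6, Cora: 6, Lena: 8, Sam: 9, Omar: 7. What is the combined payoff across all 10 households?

185.00 tokens

Total contributed: 4 + 3 + 4 + 3 + 0 + 6 + 6 + 8 + 9 + 7 = 50; total kept: 10 × 11 − 50 = 60.
The planting fund pays out 0.25 × 10 × 50 = 125.00 in aggregate.
Group total = 60 + 125.00 = 185.00.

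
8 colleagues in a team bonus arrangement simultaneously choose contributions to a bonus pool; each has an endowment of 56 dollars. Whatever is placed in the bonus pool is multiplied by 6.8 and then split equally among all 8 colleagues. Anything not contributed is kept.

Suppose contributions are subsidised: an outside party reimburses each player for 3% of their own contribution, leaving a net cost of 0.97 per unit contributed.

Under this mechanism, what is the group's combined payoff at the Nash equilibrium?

Even with the mechanism, each unit contributed returns only (6.8/8) / 0.97 = 0.8763 per unit of net cost, so contributing nothing is still dominant.
Everyone keeps their endowment and the group total is 8 × 56 = 448.

448.00 dollars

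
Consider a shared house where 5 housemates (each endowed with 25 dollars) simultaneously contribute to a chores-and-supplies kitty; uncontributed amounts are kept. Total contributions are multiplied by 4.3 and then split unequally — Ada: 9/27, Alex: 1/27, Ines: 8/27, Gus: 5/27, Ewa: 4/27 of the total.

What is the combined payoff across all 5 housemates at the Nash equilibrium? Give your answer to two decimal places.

A player with share s gets back 4.3·s per unit contributed, so full contribution is dominant for anyone with s > 1/4.3 = 0.2326 and zero contribution is dominant for anyone below.
The shares above 0.2326 belong to Ada and Ines, contributing 25 each; the remaining 3 contribute 0. Total contributed: 50.
The chores-and-supplies kitty pays out 4.3 × 50 = 215.00 in total (split across the unequal shares, but the aggregate is all that matters for the group sum).
The 3 free-riders keep 25 each, adding 75. Group total = 75 + 215.00 = 290.00.

290.00 dollars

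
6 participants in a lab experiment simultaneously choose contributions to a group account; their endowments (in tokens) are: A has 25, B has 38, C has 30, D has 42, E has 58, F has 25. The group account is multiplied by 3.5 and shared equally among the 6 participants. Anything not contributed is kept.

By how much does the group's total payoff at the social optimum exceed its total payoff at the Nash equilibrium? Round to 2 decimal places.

The private return per contributed unit is 3.5/6 = 0.5833 < 1 for every player regardless of endowment, so the Nash equilibrium is zero contribution and the group total is Σ E_j = 25 + 38 + 30 + 42 + 58 + 25 = 218.
Each contributed unit returns 3.500 to the group, so the social optimum is full contribution by everyone: group total = 3.500 × 218 = 763.00.
Efficiency loss = (3.500 − 1) × 218 = 545.00.

545.00 tokens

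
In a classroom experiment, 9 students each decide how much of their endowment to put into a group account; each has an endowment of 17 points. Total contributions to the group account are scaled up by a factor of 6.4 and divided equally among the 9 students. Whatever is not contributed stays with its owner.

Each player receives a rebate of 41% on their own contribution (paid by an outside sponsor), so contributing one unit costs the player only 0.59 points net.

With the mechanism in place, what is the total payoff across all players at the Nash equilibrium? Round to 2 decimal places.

1041.93 points

With the mechanism, a contributed unit returns (6.4/9) / 0.59 = 1.2053 per unit of net cost to the contributor — now above 1 — so contributing fully is weakly dominant for every player.
At the Nash equilibrium everyone contributes 17. Group total payoff = 9 × (17 × 0.41 + 6.4 × 17) = 1041.93.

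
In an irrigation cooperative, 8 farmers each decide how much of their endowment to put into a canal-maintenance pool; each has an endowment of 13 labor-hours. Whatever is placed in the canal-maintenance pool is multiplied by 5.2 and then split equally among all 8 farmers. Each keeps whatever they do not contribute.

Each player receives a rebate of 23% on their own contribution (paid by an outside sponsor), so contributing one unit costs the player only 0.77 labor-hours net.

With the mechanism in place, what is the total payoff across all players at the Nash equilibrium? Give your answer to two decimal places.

Even with the mechanism, each unit contributed returns only (5.2/8) / 0.77 = 0.8442 per unit of net cost, so contributing nothing is still dominant.
Everyone keeps their endowment and the group total is 8 × 13 = 104.

104.00 labor-hours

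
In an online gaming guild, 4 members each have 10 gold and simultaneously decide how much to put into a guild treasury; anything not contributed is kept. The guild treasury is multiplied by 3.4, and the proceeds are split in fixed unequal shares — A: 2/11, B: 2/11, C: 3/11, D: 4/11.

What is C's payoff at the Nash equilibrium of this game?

19.27 gold

A player with share s gets back 3.4·s per unit contributed, so full contribution is dominant for anyone with s > 1/3.4 = 0.2941 and zero contribution is dominant for anyone below.
D alone (share 4/11) is above the threshold, contributing 10; the remaining 3 contribute 0. Total contributed: 10.
C keeps 10 and receives 3.4 × 10 × 3/11 = 9.27 from the guild treasury, for a payoff of 19.27.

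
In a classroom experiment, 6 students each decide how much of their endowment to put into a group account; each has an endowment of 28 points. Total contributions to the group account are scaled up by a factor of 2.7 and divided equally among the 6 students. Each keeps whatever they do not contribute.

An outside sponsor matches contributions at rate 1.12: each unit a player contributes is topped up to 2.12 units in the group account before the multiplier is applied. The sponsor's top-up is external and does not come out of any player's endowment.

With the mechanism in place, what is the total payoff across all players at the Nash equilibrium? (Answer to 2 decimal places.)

168.00 points

The effective private return is 2.7 × 2.12 / 6 = 0.9540, which is still under 1, so the mechanism doesn't change anyone's dominant strategy: zero contribution.
At the Nash equilibrium no one contributes; group total payoff = 6 × 28 = 168.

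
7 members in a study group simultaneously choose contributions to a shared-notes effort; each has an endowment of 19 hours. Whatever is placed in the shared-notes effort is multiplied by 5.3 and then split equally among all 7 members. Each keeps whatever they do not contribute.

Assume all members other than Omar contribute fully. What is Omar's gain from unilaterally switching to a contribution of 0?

Switching from a contribution of 19 to 0 lets Omar keep an extra 19 hours, but lowers the shared-notes effort by 19, which costs Omar their own share of that drop: 5.3/7 × 19 = 14.39.
Net gain = 19 − 14.39 = 4.61. The private return per contributed unit (0.7571) is below 1, so free-riding is indeed the best response regardless of what the others do.

4.61 hours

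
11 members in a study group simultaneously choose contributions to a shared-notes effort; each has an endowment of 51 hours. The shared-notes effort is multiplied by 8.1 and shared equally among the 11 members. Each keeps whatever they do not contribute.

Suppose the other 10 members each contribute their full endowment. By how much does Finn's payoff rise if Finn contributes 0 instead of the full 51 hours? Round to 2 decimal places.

Switching from a contribution of 51 to 0 lets Finn keep an extra 51 hours, but lowers the shared-notes effort by 51, which costs Finn their own share of that drop: 8.1/11 × 51 = 37.55.
Net gain = 51 − 37.55 = 13.45. The private return per contributed unit (0.7364) is below 1, so free-riding is indeed the best response regardless of what the others do.

13.45 hours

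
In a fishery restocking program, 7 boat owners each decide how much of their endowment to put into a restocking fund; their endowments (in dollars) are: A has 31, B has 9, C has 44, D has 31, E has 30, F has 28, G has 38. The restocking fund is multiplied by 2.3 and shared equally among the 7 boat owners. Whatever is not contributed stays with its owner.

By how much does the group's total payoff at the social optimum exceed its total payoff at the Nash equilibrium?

The private return per contributed unit is 2.3/7 = 0.3286 < 1 for every player regardless of endowment, so the Nash equilibrium is zero contribution and the group total is Σ E_j = 31 + 9 + 44 + 31 + 30 + 28 + 38 = 211.
Each contributed unit returns 2.300 to the group, so the social optimum is full contribution by everyone: group total = 2.300 × 211 = 485.30.
Efficiency loss = (2.300 − 1) × 211 = 274.30.

274.30 dollars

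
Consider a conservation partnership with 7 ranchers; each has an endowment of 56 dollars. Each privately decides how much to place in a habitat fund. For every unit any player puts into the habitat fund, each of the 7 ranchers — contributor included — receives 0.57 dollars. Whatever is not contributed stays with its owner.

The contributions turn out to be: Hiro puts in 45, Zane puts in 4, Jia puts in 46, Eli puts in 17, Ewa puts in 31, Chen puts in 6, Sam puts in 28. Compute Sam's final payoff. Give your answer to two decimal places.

Total contributed: 45 + 4 + 46 + 17 + 31 + 6 + 28 = 177.
Each receives 0.57 × 177 = 100.89 from the habitat fund.
Sam keeps 56 − 28 = 28, so Sam's payoff is 28 + 100.89 = 128.89.

128.89 dollars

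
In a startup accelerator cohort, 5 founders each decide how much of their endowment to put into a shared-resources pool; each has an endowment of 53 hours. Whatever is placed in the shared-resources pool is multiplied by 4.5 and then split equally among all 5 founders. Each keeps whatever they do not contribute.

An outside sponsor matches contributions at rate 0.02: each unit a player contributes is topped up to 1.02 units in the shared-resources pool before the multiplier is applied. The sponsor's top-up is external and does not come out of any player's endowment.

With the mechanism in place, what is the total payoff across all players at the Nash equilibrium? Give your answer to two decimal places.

The effective private return is 4.5 × 1.02 / 5 = 0.9180, which is still under 1, so the mechanism doesn't change anyone's dominant strategy: zero contribution.
At the Nash equilibrium no one contributes; group total payoff = 5 × 53 = 265.

265.00 hours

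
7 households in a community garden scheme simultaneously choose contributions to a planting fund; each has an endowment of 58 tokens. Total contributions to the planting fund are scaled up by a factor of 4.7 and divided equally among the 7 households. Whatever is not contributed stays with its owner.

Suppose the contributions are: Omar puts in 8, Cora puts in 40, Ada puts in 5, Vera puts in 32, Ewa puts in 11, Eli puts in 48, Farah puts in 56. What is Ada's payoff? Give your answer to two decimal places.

187.29 tokens

Total contributed: 8 + 40 + 5 + 32 + 11 + 48 + 56 = 200.
Each receives 4.7 × 200 / 7 = 134.29 from the planting fund.
Ada keeps 58 − 5 = 53, so Ada's payoff is 53 + 134.29 = 187.29.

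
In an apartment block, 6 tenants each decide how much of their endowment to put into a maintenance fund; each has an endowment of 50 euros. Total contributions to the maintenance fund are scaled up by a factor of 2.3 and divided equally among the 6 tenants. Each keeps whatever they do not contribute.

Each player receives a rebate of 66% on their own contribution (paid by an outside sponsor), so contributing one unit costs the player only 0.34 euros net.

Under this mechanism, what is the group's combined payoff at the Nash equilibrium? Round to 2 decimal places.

888.00 euros

The effective private return per unit is now (2.3/6) / 0.34 = 1.1275 > 1, so every player's dominant strategy flips to full contribution.
At the Nash equilibrium everyone contributes 50. Group total payoff = 6 × (50 × 0.66 + 2.3 × 50) = 888.00.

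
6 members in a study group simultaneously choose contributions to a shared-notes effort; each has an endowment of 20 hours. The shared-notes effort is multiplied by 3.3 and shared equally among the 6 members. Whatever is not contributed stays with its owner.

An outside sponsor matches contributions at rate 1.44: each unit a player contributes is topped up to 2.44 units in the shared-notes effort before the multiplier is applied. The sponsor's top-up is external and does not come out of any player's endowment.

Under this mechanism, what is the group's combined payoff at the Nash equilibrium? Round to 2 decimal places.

Under the mechanism each unit contributed yields 3.3 × 2.44 / 6 = 1.3420 back to its contributor per unit of net cost, which exceeds 1, making full contribution the dominant choice for everyone.
At the Nash equilibrium everyone contributes 20. Group total payoff = 3.3 × 2.44 × 120 = 966.24.

966.24 hours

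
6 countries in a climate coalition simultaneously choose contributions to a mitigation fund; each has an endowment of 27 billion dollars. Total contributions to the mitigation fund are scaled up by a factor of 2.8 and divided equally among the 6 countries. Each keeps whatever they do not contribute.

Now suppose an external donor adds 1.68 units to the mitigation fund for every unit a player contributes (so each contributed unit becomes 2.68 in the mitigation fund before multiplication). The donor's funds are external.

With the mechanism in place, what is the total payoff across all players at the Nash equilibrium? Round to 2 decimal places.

The effective private return per unit is now 2.8 × 2.68 / 6 = 1.2507 > 1, so every player's dominant strategy flips to full contribution.
At the Nash equilibrium everyone contributes 27. Group total payoff = 2.8 × 2.68 × 162 = 1215.65.

1215.65 billion dollars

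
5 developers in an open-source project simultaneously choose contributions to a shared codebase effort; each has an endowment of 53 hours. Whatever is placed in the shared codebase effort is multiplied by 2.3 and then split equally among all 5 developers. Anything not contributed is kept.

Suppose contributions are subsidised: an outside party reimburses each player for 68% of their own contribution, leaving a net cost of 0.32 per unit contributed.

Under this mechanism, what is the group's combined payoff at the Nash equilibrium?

789.70 hours

The effective private return per unit is now (2.3/5) / 0.32 = 1.4375 > 1, so every player's dominant strategy flips to full contribution.
So the Nash equilibrium is full contribution by all 5; the group earns 5 × (53 × 0.68 + 2.3 × 53) = 789.70.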